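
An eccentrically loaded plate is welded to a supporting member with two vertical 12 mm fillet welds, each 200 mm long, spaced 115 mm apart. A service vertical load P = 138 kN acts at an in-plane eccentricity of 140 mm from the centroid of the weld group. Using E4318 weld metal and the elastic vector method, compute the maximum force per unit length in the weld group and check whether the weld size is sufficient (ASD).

f_max ≈ 1050 N/mm; adequate

E43XX → F_EXX = 430 MPa.
Total weld length L_w = 400 mm. Treat welds as unit-width lines.
Polar moment about centroid: J = 2[d³/12 + d(b/2)²] = 2[200³/12 + 200×57.5²] = 2656000 mm³.
Direct shear f_v = P/L_w = 138×10³ / 400 = 345 N/mm (vertical).
Torsion M = P·e = 138×10³ × 140 = 19320000 N·mm.
Critical point at (x, y) = (57.5, 100) from centroid. f_tx = M·y/J = 727.5 N/mm; f_ty = M·x/J = 418.3 N/mm.
Resultant f_max = √[f_tx² + (f_v + f_ty)²] = √[727.5² + (345 + 418.3)²] = 1054 N/mm.
Capacity per unit length: r_n/Ω = (1/2.0) × 0.6 × 430 × (0.707 × 12) = 1094 N/mm.
1054 ≤ 1094 → adequate.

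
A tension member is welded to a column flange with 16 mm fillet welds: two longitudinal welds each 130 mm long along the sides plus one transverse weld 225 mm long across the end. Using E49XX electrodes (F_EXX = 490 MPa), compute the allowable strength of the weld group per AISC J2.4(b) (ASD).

t_e = 0.707 × 16 = 11.31 mm.
R_nwl = 0.6 × 490 × 11.31 × 260 × 10⁻³ = 864.7 kN (longitudinal, 2 welds).
R_nwt = 0.6 × 490 × 11.31 × 225 × 10⁻³ = 748.3 kN (transverse, base value).
(i) R_nwl + R_nwt = 1613 kN; (ii) 0.85 R_nwl + 1.5 R_nwt = 1857 kN.
R_n = max = 1857 kN [governs: (ii)]; R_n/Ω = 928.7 kN.

R_n/Ω ≈ 929 kN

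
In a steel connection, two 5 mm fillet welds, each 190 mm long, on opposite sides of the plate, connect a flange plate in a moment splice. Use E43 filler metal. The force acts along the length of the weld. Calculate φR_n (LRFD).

E43XX → F_EXX = 430 MPa.
Effective throat t_e = 0.707 × 5 = 3.535 mm.
Total length L = 380 mm; A_we = 3.535 × 380 = 1343 mm².
F_nw = 0.6 F_EXX = 0.6 × 430 = 258 MPa.
φR_n = 0.75 × 258 × 1343 × 10⁻³ = 259.9 kN.

φR_n ≈ 260 kN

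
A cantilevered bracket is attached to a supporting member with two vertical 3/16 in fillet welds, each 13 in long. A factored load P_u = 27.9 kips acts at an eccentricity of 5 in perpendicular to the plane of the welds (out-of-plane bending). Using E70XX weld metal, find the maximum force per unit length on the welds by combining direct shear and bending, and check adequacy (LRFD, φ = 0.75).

E70XX → F_EXX = 70 ksi.
L_w = 2 × 13 = 26 in; section modulus (unit throat) S = 2 × L²/6 = 56.33 in².
Direct shear f_v = P/L_w = 27.9/26 = 1.073 kip/in.
Moment M = P × e = 27.9 × 5 = 139.5 kip·in; bending f_b = M/S = 2.476 kip/in.
f_max = √(f_v² + f_b²) = √(1.073² + 2.476²) = 2.699 kip/in.
φr_n = 0.75 × 0.6 × 70 × (0.707 × 0.1875) = 4.176 kip/in → adequate.

f_max ≈ 2.7 kip/in; adequate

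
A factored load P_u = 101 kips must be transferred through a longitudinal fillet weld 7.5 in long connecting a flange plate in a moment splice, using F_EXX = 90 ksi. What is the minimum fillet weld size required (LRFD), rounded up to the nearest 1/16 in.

w = 1/2 in

Total weld length L = 7.5 in.
Required throat t_e = P_u / (φ × 0.6 F_EXX × L) = 101 / (0.75 × 0.6 × 90 × 7.5) = 0.3325 in.
Required leg w = t_e / 0.707 = 0.4703 in → use 1/2 in.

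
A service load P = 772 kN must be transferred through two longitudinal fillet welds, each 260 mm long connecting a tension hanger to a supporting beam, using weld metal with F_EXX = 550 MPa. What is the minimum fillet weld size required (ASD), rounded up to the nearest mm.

w = 13 mm

Total weld length L = 520 mm.
Required throat t_e = P × Ω / (0.6 F_EXX × L) = 772 × 2.0 / (0.6 × 550 × 520 × 10⁻³) = 8.998 mm.
Required leg w = t_e / 0.707 = 12.73 mm → use 13 mm.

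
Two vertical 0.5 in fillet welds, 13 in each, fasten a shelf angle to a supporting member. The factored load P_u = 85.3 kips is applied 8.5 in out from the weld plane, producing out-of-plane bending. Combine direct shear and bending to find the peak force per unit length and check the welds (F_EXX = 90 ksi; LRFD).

L_w = 2 × 13 = 26 in; section modulus (unit throat) S = 2 × L²/6 = 56.33 in².
Direct shear f_v = P/L_w = 85.3/26 = 3.281 kip/in.
Moment M = P × e = 85.3 × 8.5 = 725.05 kip·in; bending f_b = M/S = 12.87 kip/in.
f_max = √(f_v² + f_b²) = √(3.281² + 12.87²) = 13.28 kip/in.
φr_n = 0.75 × 0.6 × 90 × (0.707 × 0.5) = 14.32 kip/in → adequate.

f_max ≈ 13.3 kip/in; adequate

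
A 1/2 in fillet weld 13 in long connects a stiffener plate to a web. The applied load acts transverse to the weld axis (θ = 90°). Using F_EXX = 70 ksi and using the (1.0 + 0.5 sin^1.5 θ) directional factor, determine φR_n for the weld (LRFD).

φR_n ≈ 217 kips

t_e = 0.707 × 0.5 = 0.3535 in; A_we = 0.3535 × 13 = 4.595 in².
Directional factor: 1.0 + 0.5 sin^1.5(90°) = 1.5.
F_nw = 0.6 × 70 × 1.5 = 63 ksi.
φR_n = 0.75 × 63 × 4.595 = 217.1 kips.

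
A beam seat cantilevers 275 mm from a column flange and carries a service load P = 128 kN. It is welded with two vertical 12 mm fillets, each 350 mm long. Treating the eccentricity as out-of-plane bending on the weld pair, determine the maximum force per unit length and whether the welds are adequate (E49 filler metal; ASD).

E49XX → F_EXX = 490 MPa.
L_w = 2 × 350 = 700 mm; section modulus (unit throat) S = 2 × L²/6 = 40830 mm².
Direct shear f_v = P/L_w = 128×10³/700 = 182.9 N/mm.
Moment M = P × e = 128×10³ × 275 = 35200000 N·mm; bending f_b = M/S = 862 N/mm.
f_max = √(f_v² + f_b²) = √(182.9² + 862²) = 881.2 N/mm.
r_n/Ω = (1/2.0) × 0.6 × 490 × (0.707 × 12) = 1247 N/mm → adequate.

f_max ≈ 881 N/mm; adequate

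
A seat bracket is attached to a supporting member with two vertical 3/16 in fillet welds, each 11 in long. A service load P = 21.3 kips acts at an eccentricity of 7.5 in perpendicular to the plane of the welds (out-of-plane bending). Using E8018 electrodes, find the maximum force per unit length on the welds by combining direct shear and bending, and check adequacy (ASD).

E80XX → F_EXX = 80 ksi.
L_w = 2 × 11 = 22 in; section modulus (unit throat) S = 2 × L²/6 = 40.33 in².
Direct shear f_v = P/L_w = 21.3/22 = 0.9682 kip/in.
Moment M = P × e = 21.3 × 7.5 = 159.75 kip·in; bending f_b = M/S = 3.961 kip/in.
f_max = √(f_v² + f_b²) = √(0.9682² + 3.961²) = 4.077 kip/in.
r_n/Ω = (1/2.0) × 0.6 × 80 × (0.707 × 0.1875) = 3.181 kip/in → NOT adequate.

f_max ≈ 4.08 kip/in; NOT adequate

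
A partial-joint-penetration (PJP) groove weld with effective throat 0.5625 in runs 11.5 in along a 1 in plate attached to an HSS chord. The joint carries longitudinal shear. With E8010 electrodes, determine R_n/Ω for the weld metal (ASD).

R_n/Ω ≈ 155 kip

E80XX → F_EXX = 80 ksi.
Effective throat (given) t_e = 0.5625 in.
A_we = 0.5625 × 11.5 = 6.469 in².
F_nw = 0.6 F_EXX = 48 ksi.
R_n/Ω = (48 × 6.469) / 2.0 = 155.2 kip.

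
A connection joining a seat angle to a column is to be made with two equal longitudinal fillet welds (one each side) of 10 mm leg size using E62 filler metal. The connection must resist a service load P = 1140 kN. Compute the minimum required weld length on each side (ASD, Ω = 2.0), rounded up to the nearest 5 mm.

L = 435 mm on each side

E62XX → F_EXX = 620 MPa.
Throat t_e = 0.707 × 10 = 7.07 mm.
r_n/Ω = (0.6 × 620 × 7.07) / 2.0 = 1315 N/mm = 1.315 kN/mm.
L_req = P / (r_n/Ω) = 1140 / 1.315 = 866.9 mm total.
Per side: 866.9 / 2 = 433.5 mm.
Round up → use L = 435 mm on each side.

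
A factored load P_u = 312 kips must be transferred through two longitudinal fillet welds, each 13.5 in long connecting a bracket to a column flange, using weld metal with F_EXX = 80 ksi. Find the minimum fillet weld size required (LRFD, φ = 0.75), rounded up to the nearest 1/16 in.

Total weld length L = 27 in.
Required throat t_e = P_u / (φ × 0.6 F_EXX × L) = 312 / (0.75 × 0.6 × 80 × 27) = 0.321 in.
Required leg w = t_e / 0.707 = 0.454 in → use 1/2 in.

w = 1/2 in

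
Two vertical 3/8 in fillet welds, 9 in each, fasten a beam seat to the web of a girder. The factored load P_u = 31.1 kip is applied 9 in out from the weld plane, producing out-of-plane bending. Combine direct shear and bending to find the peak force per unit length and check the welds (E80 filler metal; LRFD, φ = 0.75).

f_max ≈ 10.5 kip/in; NOT adequate

E80XX → F_EXX = 80 ksi.
L_w = 2 × 9 = 18 in; section modulus (unit throat) S = 2 × L²/6 = 27 in².
Direct shear f_v = P/L_w = 31.1/18 = 1.728 kip/in.
Moment M = P × e = 31.1 × 9 = 279.9 kip·in; bending f_b = M/S = 10.37 kip/in.
f_max = √(f_v² + f_b²) = √(1.728² + 10.37²) = 10.51 kip/in.
φr_n = 0.75 × 0.6 × 80 × (0.707 × 0.375) = 9.544 kip/in → NOT adequate.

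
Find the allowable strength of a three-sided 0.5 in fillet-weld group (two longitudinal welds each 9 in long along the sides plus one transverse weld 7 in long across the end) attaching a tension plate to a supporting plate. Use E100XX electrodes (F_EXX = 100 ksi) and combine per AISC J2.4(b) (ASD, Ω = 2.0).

R_n/Ω ≈ 274 kip

t_e = 0.707 × 0.5 = 0.3535 in.
R_nwl = 0.6 × 100 × 0.3535 × 18 = 381.8 kip (longitudinal, 2 welds).
R_nwt = 0.6 × 100 × 0.3535 × 7 = 148.5 kip (transverse, base value).
(i) R_nwl + R_nwt = 530.2 kip; (ii) 0.85 R_nwl + 1.5 R_nwt = 547.2 kip.
R_n = max = 547.2 kip [governs: (ii)]; R_n/Ω = 273.6 kip.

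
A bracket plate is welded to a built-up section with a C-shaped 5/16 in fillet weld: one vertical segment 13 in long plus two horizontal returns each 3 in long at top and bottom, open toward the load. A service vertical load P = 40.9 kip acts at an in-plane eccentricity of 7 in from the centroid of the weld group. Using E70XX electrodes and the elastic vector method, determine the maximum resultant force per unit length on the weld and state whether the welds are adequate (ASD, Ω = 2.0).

f_max ≈ 5.59 kip/in; NOT adequate

E70XX → F_EXX = 70 ksi.
Total weld length L_w = 19 in. Treat welds as unit-width lines.
Centroid: x̄ = 2×3×1.5 / 19 = 0.4737 in from the vertical weld.
Polar moment about centroid: J = I_x + I_y = [13³/12 + 2×3×6.5²] + [13×0.4737² + 2(3³/12 + 3×1.026²)] = 450.3 in³.
Direct shear f_v = P/L_w = 40.9 / 19 = 2.153 kip/in (vertical).
Torsion M = P·e = 40.9 × 7 = 286.3 kip·in.
Critical point at (x, y) = (2.526, 6.5) from centroid. f_tx = M·y/J = 4.133 kip/in; f_ty = M·x/J = 1.606 kip/in.
Resultant f_max = √[f_tx² + (f_v + f_ty)²] = √[4.133² + (2.153 + 1.606)²] = 5.586 kip/in.
Capacity per unit length: r_n/Ω = (1/2.0) × 0.6 × 70 × (0.707 × 0.3125) = 4.64 kip/in.
5.586 > 4.64 → NOT adequate.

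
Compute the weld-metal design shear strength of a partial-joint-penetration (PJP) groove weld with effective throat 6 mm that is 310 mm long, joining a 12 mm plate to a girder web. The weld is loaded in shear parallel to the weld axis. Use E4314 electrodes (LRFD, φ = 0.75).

φR_n ≈ 360 kN

E43XX → F_EXX = 430 MPa.
Effective throat (given) t_e = 6 mm.
A_we = 6 × 310 = 1860 mm².
F_nw = 0.6 F_EXX = 258 MPa.
φR_n = 0.75 × 258 × 1860 × 10⁻³ = 359.9 kN.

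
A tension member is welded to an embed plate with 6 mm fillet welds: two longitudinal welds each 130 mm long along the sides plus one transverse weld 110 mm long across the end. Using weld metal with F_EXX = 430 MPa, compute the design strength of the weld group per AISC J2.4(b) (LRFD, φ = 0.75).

t_e = 0.707 × 6 = 4.242 mm.
R_nwl = 0.6 × 430 × 4.242 × 260 × 10⁻³ = 284.6 kN (longitudinal, 2 welds).
R_nwt = 0.6 × 430 × 4.242 × 110 × 10⁻³ = 120.4 kN (transverse, base value).
(i) R_nwl + R_nwt = 404.9 kN; (ii) 0.85 R_nwl + 1.5 R_nwt = 422.5 kN.
R_n = max = 422.5 kN [governs: (ii)]; φR_n = 316.8 kN.

φR_n ≈ 317 kN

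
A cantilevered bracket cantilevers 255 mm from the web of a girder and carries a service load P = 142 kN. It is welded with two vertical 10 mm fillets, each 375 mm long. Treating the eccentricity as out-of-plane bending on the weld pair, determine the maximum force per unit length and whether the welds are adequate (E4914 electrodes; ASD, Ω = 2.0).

E49XX → F_EXX = 490 MPa.
L_w = 2 × 375 = 750 mm; section modulus (unit throat) S = 2 × L²/6 = 46880 mm².
Direct shear f_v = P/L_w = 142×10³/750 = 189.3 N/mm.
Moment M = P × e = 142×10³ × 255 = 36210000 N·mm; bending f_b = M/S = 772.5 N/mm.
f_max = √(f_v² + f_b²) = √(189.3² + 772.5²) = 795.3 N/mm.
r_n/Ω = (1/2.0) × 0.6 × 490 × (0.707 × 10) = 1039 N/mm → adequate.

f_max ≈ 795 N/mm; adequate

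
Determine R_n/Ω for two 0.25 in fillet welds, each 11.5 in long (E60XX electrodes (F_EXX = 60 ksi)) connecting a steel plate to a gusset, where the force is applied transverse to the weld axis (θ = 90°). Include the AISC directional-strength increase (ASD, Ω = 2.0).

t_e = 0.707 × 0.25 = 0.1767 in; A_we = 0.1767 × 23 = 4.065 in².
Directional factor: 1.0 + 0.5 sin^1.5(90°) = 1.5.
F_nw = 0.6 × 60 × 1.5 = 54 ksi.
R_n/Ω = (54 × 4.065) / 2.0 = 109.8 kip.

R_n/Ω ≈ 110 kip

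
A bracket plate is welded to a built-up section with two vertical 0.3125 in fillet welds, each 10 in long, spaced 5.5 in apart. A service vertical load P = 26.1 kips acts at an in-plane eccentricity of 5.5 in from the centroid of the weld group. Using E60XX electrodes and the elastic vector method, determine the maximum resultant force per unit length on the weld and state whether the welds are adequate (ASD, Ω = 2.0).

f_max ≈ 3.4 kip/in; adequate

E60XX → F_EXX = 60 ksi.
Total weld length L_w = 20 in. Treat welds as unit-width lines.
Polar moment about centroid: J = 2[d³/12 + d(b/2)²] = 2[10³/12 + 10×2.75²] = 317.9 in³.
Direct shear f_v = P/L_w = 26.1 / 20 = 1.305 kip/in (vertical).
Torsion M = P·e = 26.1 × 5.5 = 143.55 kip·in.
Critical point at (x, y) = (2.75, 5) from centroid. f_tx = M·y/J = 2.258 kip/in; f_ty = M·x/J = 1.242 kip/in.
Resultant f_max = √[f_tx² + (f_v + f_ty)²] = √[2.258² + (1.305 + 1.242)²] = 3.403 kip/in.
Capacity per unit length: r_n/Ω = (1/2.0) × 0.6 × 60 × (0.707 × 0.3125) = 3.977 kip/in.
3.403 ≤ 3.977 → adequate.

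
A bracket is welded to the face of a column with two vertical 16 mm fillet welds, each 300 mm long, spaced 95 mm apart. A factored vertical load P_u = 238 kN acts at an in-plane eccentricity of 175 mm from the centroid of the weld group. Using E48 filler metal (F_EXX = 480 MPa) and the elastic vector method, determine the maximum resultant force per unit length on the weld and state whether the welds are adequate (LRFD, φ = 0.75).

Total weld length L_w = 600 mm. Treat welds as unit-width lines.
Polar moment about centroid: J = 2[d³/12 + d(b/2)²] = 2[300³/12 + 300×47.5²] = 5854000 mm³.
Direct shear f_v = P/L_w = 238×10³ / 600 = 396.7 N/mm (vertical).
Torsion M = P·e = 238×10³ × 175 = 41650000 N·mm.
Critical point at (x, y) = (47.5, 150) from centroid. f_tx = M·y/J = 1067 N/mm; f_ty = M·x/J = 338 N/mm.
Resultant f_max = √[f_tx² + (f_v + f_ty)²] = √[1067² + (396.7 + 338)²] = 1296 N/mm.
Capacity per unit length: φr_n = 0.75 × 0.6 × 480 × (0.707 × 16) = 2443 N/mm.
1296 ≤ 2443 → adequate.

f_max ≈ 1300 N/mm; adequate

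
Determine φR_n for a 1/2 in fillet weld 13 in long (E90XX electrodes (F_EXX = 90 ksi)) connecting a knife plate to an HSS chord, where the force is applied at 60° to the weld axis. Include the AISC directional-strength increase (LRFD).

t_e = 0.707 × 0.5 = 0.3535 in; A_we = 0.3535 × 13 = 4.595 in².
Directional factor: 1.0 + 0.5 sin^1.5(60°) = 1.403.
F_nw = 0.6 × 90 × 1.403 = 75.76 ksi.
φR_n = 0.75 × 75.76 × 4.595 = 261.1 kips.

φR_n ≈ 261 kips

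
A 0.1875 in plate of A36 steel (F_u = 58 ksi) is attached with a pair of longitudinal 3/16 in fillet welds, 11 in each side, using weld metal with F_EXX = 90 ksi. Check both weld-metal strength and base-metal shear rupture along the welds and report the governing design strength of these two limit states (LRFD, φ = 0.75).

φR_n ≈ 108 kip (base-metal shear rupture governs)

t_e = 0.707 × 0.1875 = 0.1326 in; L = 22 in.
Weld metal: φR_n = 0.75 × 0.6 × 90 × 0.1326 × 22 = 118.1 kip.
Base metal (shear rupture): φR_n = 0.75 × 0.6 × 58 × 0.1875 × 22 = 107.7 kip.
Governing: base-metal shear rupture.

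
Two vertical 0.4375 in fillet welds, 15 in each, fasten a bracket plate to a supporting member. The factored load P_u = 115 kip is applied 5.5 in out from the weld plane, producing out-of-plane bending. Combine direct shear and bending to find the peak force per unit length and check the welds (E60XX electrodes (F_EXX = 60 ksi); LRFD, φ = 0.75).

f_max ≈ 9.26 kip/in; NOT adequate

L_w = 2 × 15 = 30 in; section modulus (unit throat) S = 2 × L²/6 = 75 in².
Direct shear f_v = P/L_w = 115/30 = 3.833 kip/in.
Moment M = P × e = 115 × 5.5 = 632.5 kip·in; bending f_b = M/S = 8.433 kip/in.
f_max = √(f_v² + f_b²) = √(3.833² + 8.433²) = 9.264 kip/in.
φr_n = 0.75 × 0.6 × 60 × (0.707 × 0.4375) = 8.351 kip/in → NOT adequate.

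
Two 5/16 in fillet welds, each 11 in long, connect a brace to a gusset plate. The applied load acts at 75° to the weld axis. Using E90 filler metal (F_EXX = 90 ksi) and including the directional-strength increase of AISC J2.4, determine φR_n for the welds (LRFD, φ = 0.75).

t_e = 0.707 × 0.3125 = 0.2209 in; A_we = 0.2209 × 22 = 4.861 in².
Directional factor: 1.0 + 0.5 sin^1.5(75°) = 1.475.
F_nw = 0.6 × 90 × 1.475 = 79.63 ksi.
φR_n = 0.75 × 79.63 × 4.861 = 290.3 kip.

φR_n ≈ 290 kip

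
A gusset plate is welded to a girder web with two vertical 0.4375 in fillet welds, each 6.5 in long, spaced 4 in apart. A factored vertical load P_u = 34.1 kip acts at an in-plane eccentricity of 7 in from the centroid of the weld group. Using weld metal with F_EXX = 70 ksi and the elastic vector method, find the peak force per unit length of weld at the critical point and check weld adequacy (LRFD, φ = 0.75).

f_max ≈ 10.9 kip/in; NOT adequate

Total weld length L_w = 13 in. Treat welds as unit-width lines.
Polar moment about centroid: J = 2[d³/12 + d(b/2)²] = 2[6.5³/12 + 6.5×2²] = 97.77 in³.
Direct shear f_v = P/L_w = 34.1 / 13 = 2.623 kip/in (vertical).
Torsion M = P·e = 34.1 × 7 = 238.7 kip·in.
Critical point at (x, y) = (2, 3.25) from centroid. f_tx = M·y/J = 7.935 kip/in; f_ty = M·x/J = 4.883 kip/in.
Resultant f_max = √[f_tx² + (f_v + f_ty)²] = √[7.935² + (2.623 + 4.883)²] = 10.92 kip/in.
Capacity per unit length: φr_n = 0.75 × 0.6 × 70 × (0.707 × 0.4375) = 9.743 kip/in.
10.92 > 9.743 → NOT adequate.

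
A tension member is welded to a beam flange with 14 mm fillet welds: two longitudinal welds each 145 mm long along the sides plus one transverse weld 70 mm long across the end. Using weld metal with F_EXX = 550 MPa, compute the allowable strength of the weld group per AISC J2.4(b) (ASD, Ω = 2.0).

t_e = 0.707 × 14 = 9.898 mm.
R_nwl = 0.6 × 550 × 9.898 × 290 × 10⁻³ = 947.2 kN (longitudinal, 2 welds).
R_nwt = 0.6 × 550 × 9.898 × 70 × 10⁻³ = 228.6 kN (transverse, base value).
(i) R_nwl + R_nwt = 1176 kN; (ii) 0.85 R_nwl + 1.5 R_nwt = 1148 kN.
R_n = max = 1176 kN [governs: (i)]; R_n/Ω = 587.9 kN.

R_n/Ω ≈ 588 kN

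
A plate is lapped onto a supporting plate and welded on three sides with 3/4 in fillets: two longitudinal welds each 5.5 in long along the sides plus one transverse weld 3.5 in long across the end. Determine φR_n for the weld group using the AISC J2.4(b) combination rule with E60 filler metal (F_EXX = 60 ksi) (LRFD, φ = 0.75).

φR_n ≈ 209 kip

t_e = 0.707 × 0.75 = 0.5302 in.
R_nwl = 0.6 × 60 × 0.5302 × 11 = 210 kip (longitudinal, 2 welds).
R_nwt = 0.6 × 60 × 0.5302 × 3.5 = 66.81 kip (transverse, base value).
(i) R_nwl + R_nwt = 276.8 kip; (ii) 0.85 R_nwl + 1.5 R_nwt = 278.7 kip.
R_n = max = 278.7 kip [governs: (ii)]; φR_n = 209 kip.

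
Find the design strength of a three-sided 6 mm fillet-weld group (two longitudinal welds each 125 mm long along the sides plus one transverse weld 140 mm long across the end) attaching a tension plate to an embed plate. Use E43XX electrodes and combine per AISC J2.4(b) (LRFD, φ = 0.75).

φR_n ≈ 347 kN

E43XX → F_EXX = 430 MPa.
t_e = 0.707 × 6 = 4.242 mm.
R_nwl = 0.6 × 430 × 4.242 × 250 × 10⁻³ = 273.6 kN (longitudinal, 2 welds).
R_nwt = 0.6 × 430 × 4.242 × 140 × 10⁻³ = 153.2 kN (transverse, base value).
(i) R_nwl + R_nwt = 426.8 kN; (ii) 0.85 R_nwl + 1.5 R_nwt = 462.4 kN.
R_n = max = 462.4 kN [governs: (ii)]; φR_n = 346.8 kN.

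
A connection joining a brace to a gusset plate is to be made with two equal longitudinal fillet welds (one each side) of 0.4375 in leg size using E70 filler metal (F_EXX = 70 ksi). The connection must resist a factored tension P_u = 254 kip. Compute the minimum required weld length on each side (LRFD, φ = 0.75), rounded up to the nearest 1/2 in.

Throat t_e = 0.707 × 0.4375 = 0.3093 in.
φr_n = 0.75 × 0.6 × 70 × 0.3093 = 9.743 kip/in.
L_req = P_u / φr_n = 254 / 9.743 = 26.07 in total.
Per side: 26.07 / 2 = 13.03 in.
Round up → use L = 13.5 in on each side.

L = 13.5 in on each side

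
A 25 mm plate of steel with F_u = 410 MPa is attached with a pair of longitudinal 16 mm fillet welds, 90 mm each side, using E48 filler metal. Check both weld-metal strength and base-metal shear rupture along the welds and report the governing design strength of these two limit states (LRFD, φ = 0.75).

E48XX → F_EXX = 480 MPa.
t_e = 0.707 × 16 = 11.31 mm; L = 180 mm.
Weld metal: φR_n = 0.75 × 0.6 × 480 × 11.31 × 180 × 10⁻³ = 439.8 kN.
Base metal (shear rupture): φR_n = 0.75 × 0.6 × 410 × 25 × 180 × 10⁻³ = 830.2 kN.
Governing: weld metal.

φR_n ≈ 440 kN (weld metal governs)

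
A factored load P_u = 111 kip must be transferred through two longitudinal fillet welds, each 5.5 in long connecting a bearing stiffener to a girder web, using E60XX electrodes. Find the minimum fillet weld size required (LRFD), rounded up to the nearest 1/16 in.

E60XX → F_EXX = 60 ksi.
Total weld length L = 11 in.
Required throat t_e = P_u / (φ × 0.6 F_EXX × L) = 111 / (0.75 × 0.6 × 60 × 11) = 0.3737 in.
Required leg w = t_e / 0.707 = 0.5286 in → use 9/16 in.

w = 9/16 in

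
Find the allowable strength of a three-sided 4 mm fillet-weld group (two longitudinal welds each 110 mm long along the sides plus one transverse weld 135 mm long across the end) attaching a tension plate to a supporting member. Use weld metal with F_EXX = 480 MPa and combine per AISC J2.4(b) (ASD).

t_e = 0.707 × 4 = 2.828 mm.
R_nwl = 0.6 × 480 × 2.828 × 220 × 10⁻³ = 179.2 kN (longitudinal, 2 welds).
R_nwt = 0.6 × 480 × 2.828 × 135 × 10⁻³ = 110 kN (transverse, base value).
(i) R_nwl + R_nwt = 289.1 kN; (ii) 0.85 R_nwl + 1.5 R_nwt = 317.2 kN.
R_n = max = 317.2 kN [governs: (ii)]; R_n/Ω = 158.6 kN.

R_n/Ω ≈ 159 kN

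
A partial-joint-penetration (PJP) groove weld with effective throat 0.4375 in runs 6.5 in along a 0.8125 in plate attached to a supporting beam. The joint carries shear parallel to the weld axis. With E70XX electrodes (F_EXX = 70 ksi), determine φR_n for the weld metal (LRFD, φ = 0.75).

Effective throat (given) t_e = 0.4375 in.
A_we = 0.4375 × 6.5 = 2.844 in².
F_nw = 0.6 F_EXX = 42 ksi.
φR_n = 0.75 × 42 × 2.844 = 89.58 kip.

φR_n ≈ 89.6 kip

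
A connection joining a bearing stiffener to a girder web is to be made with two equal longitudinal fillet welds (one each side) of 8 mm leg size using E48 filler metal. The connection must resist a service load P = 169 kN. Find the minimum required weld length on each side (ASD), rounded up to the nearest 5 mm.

L = 105 mm on each side

E48XX → F_EXX = 480 MPa.
Throat t_e = 0.707 × 8 = 5.656 mm.
r_n/Ω = (0.6 × 480 × 5.656) / 2.0 = 814.5 N/mm = 0.8145 kN/mm.
L_req = P / (r_n/Ω) = 169 / 0.8145 = 207.5 mm total.
Per side: 207.5 / 2 = 103.7 mm.
Round up → use L = 105 mm on each side.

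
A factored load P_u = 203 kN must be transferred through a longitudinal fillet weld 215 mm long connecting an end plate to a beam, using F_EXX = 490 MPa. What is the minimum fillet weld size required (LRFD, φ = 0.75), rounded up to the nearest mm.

w = 7 mm

Total weld length L = 215 mm.
Required throat t_e = P_u / (φ × 0.6 F_EXX × L) = 203 / (0.75 × 0.6 × 490 × 215 × 10⁻³) = 4.282 mm.
Required leg w = t_e / 0.707 = 6.057 mm → use 7 mm.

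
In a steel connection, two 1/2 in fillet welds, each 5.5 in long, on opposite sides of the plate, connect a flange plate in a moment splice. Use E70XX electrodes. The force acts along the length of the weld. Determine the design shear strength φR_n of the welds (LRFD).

φR_n ≈ 122 kip

E70XX → F_EXX = 70 ksi.
Effective throat t_e = 0.707 × 0.5 = 0.3535 in.
Total length L = 11 in; A_we = 0.3535 × 11 = 3.888 in².
F_nw = 0.6 F_EXX = 0.6 × 70 = 42 ksi.
φR_n = 0.75 × 42 × 3.888 = 122.5 kip.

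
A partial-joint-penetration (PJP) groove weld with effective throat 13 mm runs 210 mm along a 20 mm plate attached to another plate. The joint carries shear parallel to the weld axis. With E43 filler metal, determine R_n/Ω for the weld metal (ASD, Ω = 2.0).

R_n/Ω ≈ 352 kN

E43XX → F_EXX = 430 MPa.
Effective throat (given) t_e = 13 mm.
A_we = 13 × 210 = 2730 mm².
F_nw = 0.6 F_EXX = 258 MPa.
R_n/Ω = (258 × 2730) / 2.0 × 10⁻³ = 352.2 kN.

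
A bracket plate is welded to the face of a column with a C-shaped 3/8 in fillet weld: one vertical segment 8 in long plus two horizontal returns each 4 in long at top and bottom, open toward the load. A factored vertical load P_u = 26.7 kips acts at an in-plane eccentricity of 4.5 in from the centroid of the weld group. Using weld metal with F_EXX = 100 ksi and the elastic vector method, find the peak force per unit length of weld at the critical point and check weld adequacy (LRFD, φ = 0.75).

f_max ≈ 4.26 kip/in; adequate

Total weld length L_w = 16 in. Treat welds as unit-width lines.
Centroid: x̄ = 2×4×2 / 16 = 1 in from the vertical weld.
Polar moment about centroid: J = I_x + I_y = [8³/12 + 2×4×4²] + [8×1² + 2(4³/12 + 4×1²)] = 197.3 in³.
Direct shear f_v = P/L_w = 26.7 / 16 = 1.669 kip/in (vertical).
Torsion M = P·e = 26.7 × 4.5 = 120.15 kip·in.
Critical point at (x, y) = (3, 4) from centroid. f_tx = M·y/J = 2.435 kip/in; f_ty = M·x/J = 1.827 kip/in.
Resultant f_max = √[f_tx² + (f_v + f_ty)²] = √[2.435² + (1.669 + 1.827)²] = 4.26 kip/in.
Capacity per unit length: φr_n = 0.75 × 0.6 × 100 × (0.707 × 0.375) = 11.93 kip/in.
4.26 ≤ 11.93 → adequate.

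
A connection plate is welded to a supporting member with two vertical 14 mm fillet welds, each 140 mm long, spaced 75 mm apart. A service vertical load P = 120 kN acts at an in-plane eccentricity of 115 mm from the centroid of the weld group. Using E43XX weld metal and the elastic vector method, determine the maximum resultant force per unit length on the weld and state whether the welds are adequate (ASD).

f_max ≈ 1540 N/mm; NOT adequate

E43XX → F_EXX = 430 MPa.
Total weld length L_w = 280 mm. Treat welds as unit-width lines.
Polar moment about centroid: J = 2[d³/12 + d(b/2)²] = 2[140³/12 + 140×37.5²] = 851100 mm³.
Direct shear f_v = P/L_w = 120×10³ / 280 = 428.6 N/mm (vertical).
Torsion M = P·e = 120×10³ × 115 = 13800000 N·mm.
Critical point at (x, y) = (37.5, 70) from centroid. f_tx = M·y/J = 1135 N/mm; f_ty = M·x/J = 608 N/mm.
Resultant f_max = √[f_tx² + (f_v + f_ty)²] = √[1135² + (428.6 + 608)²] = 1537 N/mm.
Capacity per unit length: r_n/Ω = (1/2.0) × 0.6 × 430 × (0.707 × 14) = 1277 N/mm.
1537 > 1277 → NOT adequate.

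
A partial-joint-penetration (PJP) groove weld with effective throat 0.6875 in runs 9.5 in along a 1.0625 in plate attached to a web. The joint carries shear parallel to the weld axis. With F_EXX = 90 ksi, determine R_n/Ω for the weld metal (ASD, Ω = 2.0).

Effective throat (given) t_e = 0.6875 in.
A_we = 0.6875 × 9.5 = 6.531 in².
F_nw = 0.6 F_EXX = 54 ksi.
R_n/Ω = (54 × 6.531) / 2.0 = 176.3 kip.

R_n/Ω ≈ 176 kip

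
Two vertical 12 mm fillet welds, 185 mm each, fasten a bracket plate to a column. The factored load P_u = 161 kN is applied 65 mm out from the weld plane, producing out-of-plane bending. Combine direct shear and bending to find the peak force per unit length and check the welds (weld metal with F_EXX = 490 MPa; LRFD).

f_max ≈ 1020 N/mm; adequate

L_w = 2 × 185 = 370 mm; section modulus (unit throat) S = 2 × L²/6 = 11410 mm².
Direct shear f_v = P/L_w = 161×10³/370 = 435.1 N/mm.
Moment M = P × e = 161×10³ × 65 = 10465000 N·mm; bending f_b = M/S = 917.3 N/mm.
f_max = √(f_v² + f_b²) = √(435.1² + 917.3²) = 1015 N/mm.
φr_n = 0.75 × 0.6 × 490 × (0.707 × 12) = 1871 N/mm → adequate.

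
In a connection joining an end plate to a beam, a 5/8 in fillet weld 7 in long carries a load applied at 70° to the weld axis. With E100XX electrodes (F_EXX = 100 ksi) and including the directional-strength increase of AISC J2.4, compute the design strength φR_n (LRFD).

φR_n ≈ 203 kips

t_e = 0.707 × 0.625 = 0.4419 in; A_we = 0.4419 × 7 = 3.093 in².
Directional factor: 1.0 + 0.5 sin^1.5(70°) = 1.455.
F_nw = 0.6 × 100 × 1.455 = 87.33 ksi.
φR_n = 0.75 × 87.33 × 3.093 = 202.6 kips.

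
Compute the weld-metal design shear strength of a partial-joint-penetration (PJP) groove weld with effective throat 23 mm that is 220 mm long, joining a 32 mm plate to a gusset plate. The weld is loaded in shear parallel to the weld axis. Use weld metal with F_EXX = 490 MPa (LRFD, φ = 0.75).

φR_n ≈ 1120 kN

Effective throat (given) t_e = 23 mm.
A_we = 23 × 220 = 5060 mm².
F_nw = 0.6 F_EXX = 294 MPa.
φR_n = 0.75 × 294 × 5060 × 10⁻³ = 1116 kN.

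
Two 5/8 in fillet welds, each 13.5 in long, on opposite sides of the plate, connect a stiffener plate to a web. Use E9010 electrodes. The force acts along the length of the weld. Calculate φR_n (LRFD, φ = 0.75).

E90XX → F_EXX = 90 ksi.
Effective throat t_e = 0.707 × 0.625 = 0.4419 in.
Total length L = 27 in; A_we = 0.4419 × 27 = 11.93 in².
F_nw = 0.6 F_EXX = 0.6 × 90 = 54 ksi.
φR_n = 0.75 × 54 × 11.93 = 483.2 kip.

φR_n ≈ 483 kip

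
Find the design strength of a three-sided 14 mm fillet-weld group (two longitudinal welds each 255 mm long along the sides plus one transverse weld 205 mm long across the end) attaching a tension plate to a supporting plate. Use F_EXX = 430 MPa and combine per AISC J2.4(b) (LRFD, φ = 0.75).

φR_n ≈ 1420 kN

t_e = 0.707 × 14 = 9.898 mm.
R_nwl = 0.6 × 430 × 9.898 × 510 × 10⁻³ = 1302 kN (longitudinal, 2 welds).
R_nwt = 0.6 × 430 × 9.898 × 205 × 10⁻³ = 523.5 kN (transverse, base value).
(i) R_nwl + R_nwt = 1826 kN; (ii) 0.85 R_nwl + 1.5 R_nwt = 1892 kN.
R_n = max = 1892 kN [governs: (ii)]; φR_n = 1419 kN.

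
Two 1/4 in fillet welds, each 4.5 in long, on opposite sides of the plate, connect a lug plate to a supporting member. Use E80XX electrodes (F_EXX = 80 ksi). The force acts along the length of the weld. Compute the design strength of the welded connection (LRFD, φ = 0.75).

Effective throat t_e = 0.707 × 0.25 = 0.1767 in.
Total length L = 9 in; A_we = 0.1767 × 9 = 1.591 in².
F_nw = 0.6 F_EXX = 0.6 × 80 = 48 ksi.
φR_n = 0.75 × 48 × 1.591 = 57.27 kips.

φR_n ≈ 57.3 kips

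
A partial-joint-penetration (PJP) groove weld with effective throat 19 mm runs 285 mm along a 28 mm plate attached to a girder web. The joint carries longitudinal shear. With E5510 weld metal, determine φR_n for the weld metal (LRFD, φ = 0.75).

φR_n ≈ 1340 kN

E55XX → F_EXX = 550 MPa.
Effective throat (given) t_e = 19 mm.
A_we = 19 × 285 = 5415 mm².
F_nw = 0.6 F_EXX = 330 MPa.
φR_n = 0.75 × 330 × 5415 × 10⁻³ = 1340 kN.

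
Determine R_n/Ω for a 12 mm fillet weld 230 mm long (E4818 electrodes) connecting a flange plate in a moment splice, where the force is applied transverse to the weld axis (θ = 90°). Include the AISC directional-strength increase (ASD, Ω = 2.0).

E48XX → F_EXX = 480 MPa.
t_e = 0.707 × 12 = 8.484 mm; A_we = 8.484 × 230 = 1951 mm².
Directional factor: 1.0 + 0.5 sin^1.5(90°) = 1.5.
F_nw = 0.6 × 480 × 1.5 = 432 MPa.
R_n/Ω = (432 × 1951) / 2.0 × 10⁻³ = 421.5 kN.

R_n/Ω ≈ 421 kN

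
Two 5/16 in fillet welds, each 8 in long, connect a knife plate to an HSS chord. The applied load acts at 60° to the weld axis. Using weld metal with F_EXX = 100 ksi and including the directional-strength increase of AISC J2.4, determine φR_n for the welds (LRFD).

t_e = 0.707 × 0.3125 = 0.2209 in; A_we = 0.2209 × 16 = 3.535 in².
Directional factor: 1.0 + 0.5 sin^1.5(60°) = 1.403.
F_nw = 0.6 × 100 × 1.403 = 84.18 ksi.
φR_n = 0.75 × 84.18 × 3.535 = 223.2 kips.

φR_n ≈ 223 kips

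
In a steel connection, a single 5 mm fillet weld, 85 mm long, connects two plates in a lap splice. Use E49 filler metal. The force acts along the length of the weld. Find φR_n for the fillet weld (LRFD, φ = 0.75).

φR_n ≈ 66.3 kN

E49XX → F_EXX = 490 MPa.
Effective throat t_e = 0.707 × 5 = 3.535 mm.
Total length L = 85 mm; A_we = 3.535 × 85 = 300.5 mm².
F_nw = 0.6 F_EXX = 0.6 × 490 = 294 MPa.
φR_n = 0.75 × 294 × 300.5 × 10⁻³ = 66.25 kN.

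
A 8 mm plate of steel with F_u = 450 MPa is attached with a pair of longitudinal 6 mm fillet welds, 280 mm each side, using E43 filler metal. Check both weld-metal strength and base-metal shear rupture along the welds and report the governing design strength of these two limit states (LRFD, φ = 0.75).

E43XX → F_EXX = 430 MPa.
t_e = 0.707 × 6 = 4.242 mm; L = 560 mm.
Weld metal: φR_n = 0.75 × 0.6 × 430 × 4.242 × 560 × 10⁻³ = 459.7 kN.
Base metal (shear rupture): φR_n = 0.75 × 0.6 × 450 × 8 × 560 × 10⁻³ = 907.2 kN.
Governing: weld metal.

φR_n ≈ 460 kN (weld metal governs)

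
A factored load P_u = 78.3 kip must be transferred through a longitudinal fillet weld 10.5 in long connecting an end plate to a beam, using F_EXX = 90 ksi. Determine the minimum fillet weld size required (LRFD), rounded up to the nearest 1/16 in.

w = 5/16 in

Total weld length L = 10.5 in.
Required throat t_e = P_u / (φ × 0.6 F_EXX × L) = 78.3 / (0.75 × 0.6 × 90 × 10.5) = 0.1841 in.
Required leg w = t_e / 0.707 = 0.2604 in → use 5/16 in.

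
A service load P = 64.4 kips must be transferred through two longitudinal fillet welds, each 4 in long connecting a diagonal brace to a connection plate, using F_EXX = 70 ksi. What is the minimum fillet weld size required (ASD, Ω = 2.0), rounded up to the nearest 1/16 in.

Total weld length L = 8 in.
Required throat t_e = P × Ω / (0.6 F_EXX × L) = 64.4 × 2.0 / (0.6 × 70 × 8) = 0.3833 in.
Required leg w = t_e / 0.707 = 0.5422 in → use 9/16 in.

w = 9/16 in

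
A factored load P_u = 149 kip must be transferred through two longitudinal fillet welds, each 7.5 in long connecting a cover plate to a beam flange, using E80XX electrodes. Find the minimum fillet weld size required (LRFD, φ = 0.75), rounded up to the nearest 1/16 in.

E80XX → F_EXX = 80 ksi.
Total weld length L = 15 in.
Required throat t_e = P_u / (φ × 0.6 F_EXX × L) = 149 / (0.75 × 0.6 × 80 × 15) = 0.2759 in.
Required leg w = t_e / 0.707 = 0.3903 in → use 7/16 in.

w = 7/16 in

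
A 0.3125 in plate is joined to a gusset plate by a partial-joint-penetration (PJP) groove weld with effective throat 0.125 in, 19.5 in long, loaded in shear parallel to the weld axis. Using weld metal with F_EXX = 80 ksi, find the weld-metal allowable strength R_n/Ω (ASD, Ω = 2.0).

R_n/Ω ≈ 58.5 kip

Effective throat (given) t_e = 0.125 in.
A_we = 0.125 × 19.5 = 2.438 in².
F_nw = 0.6 F_EXX = 48 ksi.
R_n/Ω = (48 × 2.438) / 2.0 = 58.5 kip.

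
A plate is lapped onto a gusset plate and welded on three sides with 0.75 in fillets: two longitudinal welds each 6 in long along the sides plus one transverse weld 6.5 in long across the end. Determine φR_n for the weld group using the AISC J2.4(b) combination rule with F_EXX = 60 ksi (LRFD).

φR_n ≈ 286 kip

t_e = 0.707 × 0.75 = 0.5302 in.
R_nwl = 0.6 × 60 × 0.5302 × 12 = 229.1 kip (longitudinal, 2 welds).
R_nwt = 0.6 × 60 × 0.5302 × 6.5 = 124.1 kip (transverse, base value).
(i) R_nwl + R_nwt = 353.1 kip; (ii) 0.85 R_nwl + 1.5 R_nwt = 380.8 kip.
R_n = max = 380.8 kip [governs: (ii)]; φR_n = 285.6 kip.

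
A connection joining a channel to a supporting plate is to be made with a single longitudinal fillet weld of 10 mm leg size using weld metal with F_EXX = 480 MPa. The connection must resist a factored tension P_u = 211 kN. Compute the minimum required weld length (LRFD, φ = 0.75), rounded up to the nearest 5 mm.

Throat t_e = 0.707 × 10 = 7.07 mm.
φr_n = 0.75 × 0.6 × 480 × 7.07 × 10⁻³ = 1.527 kN/mm.
L_req = P_u / φr_n = 211 / 1.527 = 138.2 mm total.
Round up → use L = 140 mm.

L = 140 mm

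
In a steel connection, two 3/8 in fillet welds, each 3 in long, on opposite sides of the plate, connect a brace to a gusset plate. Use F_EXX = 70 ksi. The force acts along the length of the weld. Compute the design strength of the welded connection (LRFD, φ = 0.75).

φR_n ≈ 50.1 kips

Effective throat t_e = 0.707 × 0.375 = 0.2651 in.
Total length L = 6 in; A_we = 0.2651 × 6 = 1.591 in².
F_nw = 0.6 F_EXX = 0.6 × 70 = 42 ksi.
φR_n = 0.75 × 42 × 1.591 = 50.11 kips.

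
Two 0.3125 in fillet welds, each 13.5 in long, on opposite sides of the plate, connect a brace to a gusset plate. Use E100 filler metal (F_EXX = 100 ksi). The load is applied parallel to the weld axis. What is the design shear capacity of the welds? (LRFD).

Effective throat t_e = 0.707 × 0.3125 = 0.2209 in.
Total length L = 27 in; A_we = 0.2209 × 27 = 5.965 in².
F_nw = 0.6 F_EXX = 0.6 × 100 = 60 ksi.
φR_n = 0.75 × 60 × 5.965 = 268.4 kips.

φR_n ≈ 268 kips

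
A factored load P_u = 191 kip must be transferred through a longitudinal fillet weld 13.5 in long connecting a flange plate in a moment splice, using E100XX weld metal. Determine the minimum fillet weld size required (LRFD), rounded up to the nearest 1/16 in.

w = 1/2 in

E100XX → F_EXX = 100 ksi.
Total weld length L = 13.5 in.
Required throat t_e = P_u / (φ × 0.6 F_EXX × L) = 191 / (0.75 × 0.6 × 100 × 13.5) = 0.3144 in.
Required leg w = t_e / 0.707 = 0.4447 in → use 1/2 in.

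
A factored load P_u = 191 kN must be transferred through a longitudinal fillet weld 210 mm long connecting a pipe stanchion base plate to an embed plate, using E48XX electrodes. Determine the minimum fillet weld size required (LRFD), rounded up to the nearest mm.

w = 6 mm

E48XX → F_EXX = 480 MPa.
Total weld length L = 210 mm.
Required throat t_e = P_u / (φ × 0.6 F_EXX × L) = 191 / (0.75 × 0.6 × 480 × 210 × 10⁻³) = 4.211 mm.
Required leg w = t_e / 0.707 = 5.956 mm → use 6 mm.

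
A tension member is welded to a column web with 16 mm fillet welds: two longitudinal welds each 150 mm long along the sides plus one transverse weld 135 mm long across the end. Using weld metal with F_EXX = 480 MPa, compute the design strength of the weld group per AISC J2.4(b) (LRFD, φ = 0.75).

t_e = 0.707 × 16 = 11.31 mm.
R_nwl = 0.6 × 480 × 11.31 × 300 × 10⁻³ = 977.4 kN (longitudinal, 2 welds).
R_nwt = 0.6 × 480 × 11.31 × 135 × 10⁻³ = 439.8 kN (transverse, base value).
(i) R_nwl + R_nwt = 1417 kN; (ii) 0.85 R_nwl + 1.5 R_nwt = 1490 kN.
R_n = max = 1490 kN [governs: (ii)]; φR_n = 1118 kN.

φR_n ≈ 1120 kN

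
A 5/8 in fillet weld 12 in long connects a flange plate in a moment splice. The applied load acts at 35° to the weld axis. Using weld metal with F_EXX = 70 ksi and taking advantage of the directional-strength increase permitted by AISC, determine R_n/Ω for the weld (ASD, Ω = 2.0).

R_n/Ω ≈ 136 kips

t_e = 0.707 × 0.625 = 0.4419 in; A_we = 0.4419 × 12 = 5.302 in².
Directional factor: 1.0 + 0.5 sin^1.5(35°) = 1.217.
F_nw = 0.6 × 70 × 1.217 = 51.12 ksi.
R_n/Ω = (51.12 × 5.302) / 2.0 = 135.5 kips.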